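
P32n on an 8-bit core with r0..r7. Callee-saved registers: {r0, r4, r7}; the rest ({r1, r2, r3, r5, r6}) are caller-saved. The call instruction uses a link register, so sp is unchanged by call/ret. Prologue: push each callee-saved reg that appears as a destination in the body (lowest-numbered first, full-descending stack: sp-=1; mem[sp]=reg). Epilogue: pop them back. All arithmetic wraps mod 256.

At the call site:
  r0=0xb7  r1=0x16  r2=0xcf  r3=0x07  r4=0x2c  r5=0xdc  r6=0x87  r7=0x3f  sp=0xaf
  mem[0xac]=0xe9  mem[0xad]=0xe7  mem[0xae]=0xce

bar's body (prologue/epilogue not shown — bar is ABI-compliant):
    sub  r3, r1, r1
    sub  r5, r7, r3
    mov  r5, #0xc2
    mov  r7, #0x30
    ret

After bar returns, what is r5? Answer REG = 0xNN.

REG = 0xc2

prologue: push r7 → mem[0xae]=0x3f, sp=0xae
body[0] sub  r3, r1, r1 → r3=0x00
body[1] sub  r5, r7, r3 → r5=0x3f
body[2] mov  r5, #0xc2 → r5=0xc2
body[3] mov  r7, #0x30 → r7=0x30
epilogue: pop r7=0x3f, sp=0xaf
r5 is caller-saved → body value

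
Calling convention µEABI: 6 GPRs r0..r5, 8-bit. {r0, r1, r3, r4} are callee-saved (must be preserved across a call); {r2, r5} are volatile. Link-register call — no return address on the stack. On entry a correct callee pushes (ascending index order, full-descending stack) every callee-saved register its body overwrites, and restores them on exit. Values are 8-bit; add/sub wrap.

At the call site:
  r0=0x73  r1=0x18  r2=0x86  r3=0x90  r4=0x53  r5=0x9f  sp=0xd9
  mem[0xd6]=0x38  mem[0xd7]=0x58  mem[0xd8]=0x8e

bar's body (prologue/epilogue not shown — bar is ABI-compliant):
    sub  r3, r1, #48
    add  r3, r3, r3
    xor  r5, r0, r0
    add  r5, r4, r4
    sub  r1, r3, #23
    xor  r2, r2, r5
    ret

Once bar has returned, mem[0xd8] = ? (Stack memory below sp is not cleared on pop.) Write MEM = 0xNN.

MEM = 0x18

prologue: push r1 -> mem[0xd8]=0x18, sp=0xd8
prologue: push r3 -> mem[0xd7]=0x90, sp=0xd7
body[0] sub  r3, r1, #48 -> r3=0xe8
body[1] add  r3, r3, r3 -> r3=0xd0
body[2] xor  r5, r0, r0 -> r5=0x00
body[3] add  r5, r4, r4 -> r5=0xa6
body[4] sub  r1, r3, #23 -> r1=0xb9
body[5] xor  r2, r2, r5 -> r2=0x20
epilogue: pop r3=0x90, sp=0xd8
epilogue: pop r1=0x18, sp=0xd9
prologue pushed ['r1', 'r3'] at ['0xd8', '0xd7']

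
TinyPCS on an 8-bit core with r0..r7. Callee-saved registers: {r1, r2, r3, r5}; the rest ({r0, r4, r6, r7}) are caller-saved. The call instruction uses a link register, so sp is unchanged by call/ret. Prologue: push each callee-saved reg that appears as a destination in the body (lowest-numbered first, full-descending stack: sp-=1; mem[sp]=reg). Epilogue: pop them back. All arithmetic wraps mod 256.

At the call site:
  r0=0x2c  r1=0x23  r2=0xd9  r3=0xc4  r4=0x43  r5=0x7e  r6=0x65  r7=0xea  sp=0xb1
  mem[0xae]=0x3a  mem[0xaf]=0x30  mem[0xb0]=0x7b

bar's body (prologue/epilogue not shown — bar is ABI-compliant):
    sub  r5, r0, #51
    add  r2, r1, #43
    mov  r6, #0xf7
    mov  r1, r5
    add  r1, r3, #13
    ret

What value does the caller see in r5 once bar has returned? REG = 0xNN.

prologue: push r1 → mem[0xb0]=0x23, sp=0xb0
prologue: push r2 → mem[0xaf]=0xd9, sp=0xaf
prologue: push r5 → mem[0xae]=0x7e, sp=0xae
body[0] sub  r5, r0, #51 → r5=0xf9
body[1] add  r2, r1, #43 → r2=0x4e
body[2] mov  r6, #0xf7 → r6=0xf7
body[3] mov  r1, r5 → r1=0xf9
body[4] add  r1, r3, #13 → r1=0xd1
epilogue: pop r5=0x7e, sp=0xaf
epilogue: pop r2=0xd9, sp=0xb0
epilogue: pop r1=0x23, sp=0xb1
r5 is callee-saved → restored

REG = 0x7e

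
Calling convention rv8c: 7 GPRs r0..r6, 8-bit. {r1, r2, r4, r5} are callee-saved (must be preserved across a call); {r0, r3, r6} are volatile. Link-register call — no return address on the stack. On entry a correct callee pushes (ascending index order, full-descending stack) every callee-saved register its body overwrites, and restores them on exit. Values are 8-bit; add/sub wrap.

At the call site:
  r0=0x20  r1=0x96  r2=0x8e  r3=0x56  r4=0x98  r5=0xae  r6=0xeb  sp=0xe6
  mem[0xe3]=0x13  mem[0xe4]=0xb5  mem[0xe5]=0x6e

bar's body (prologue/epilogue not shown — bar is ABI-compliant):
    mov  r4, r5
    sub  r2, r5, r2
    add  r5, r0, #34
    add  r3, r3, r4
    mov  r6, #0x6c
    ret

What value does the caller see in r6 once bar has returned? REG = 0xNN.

prologue: push r2 -> mem[0xe5]=0x8e, sp=0xe5
prologue: push r4 -> mem[0xe4]=0x98, sp=0xe4
prologue: push r5 -> mem[0xe3]=0xae, sp=0xe3
body[0] mov  r4, r5 -> r4=0xae
body[1] sub  r2, r5, r2 -> r2=0x20
body[2] add  r5, r0, #34 -> r5=0x42
body[3] add  r3, r3, r4 -> r3=0x04
body[4] mov  r6, #0x6c -> r6=0x6c
epilogue: pop r5=0xae, sp=0xe4
epilogue: pop r4=0x98, sp=0xe5
epilogue: pop r2=0x8e, sp=0xe6
r6 is caller-saved -> body value

REG = 0x6c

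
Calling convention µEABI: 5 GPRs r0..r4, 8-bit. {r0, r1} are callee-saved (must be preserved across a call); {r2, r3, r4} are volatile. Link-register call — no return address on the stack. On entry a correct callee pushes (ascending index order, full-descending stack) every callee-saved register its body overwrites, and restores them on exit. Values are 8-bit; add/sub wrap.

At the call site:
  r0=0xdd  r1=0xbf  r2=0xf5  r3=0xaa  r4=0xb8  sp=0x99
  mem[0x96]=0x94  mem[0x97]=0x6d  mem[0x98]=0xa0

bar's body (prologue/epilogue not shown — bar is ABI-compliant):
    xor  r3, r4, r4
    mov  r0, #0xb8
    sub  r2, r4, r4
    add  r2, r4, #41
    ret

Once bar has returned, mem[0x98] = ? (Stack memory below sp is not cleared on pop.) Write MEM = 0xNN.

prologue: push r0 → mem[0x98]=0xdd, sp=0x98
body[0] xor  r3, r4, r4 → r3=0x00
body[1] mov  r0, #0xb8 → r0=0xb8
body[2] sub  r2, r4, r4 → r2=0x00
body[3] add  r2, r4, #41 → r2=0xe1
epilogue: pop r0=0xdd, sp=0x99
prologue pushed ['r0'] at ['0x98']

MEM = 0xdd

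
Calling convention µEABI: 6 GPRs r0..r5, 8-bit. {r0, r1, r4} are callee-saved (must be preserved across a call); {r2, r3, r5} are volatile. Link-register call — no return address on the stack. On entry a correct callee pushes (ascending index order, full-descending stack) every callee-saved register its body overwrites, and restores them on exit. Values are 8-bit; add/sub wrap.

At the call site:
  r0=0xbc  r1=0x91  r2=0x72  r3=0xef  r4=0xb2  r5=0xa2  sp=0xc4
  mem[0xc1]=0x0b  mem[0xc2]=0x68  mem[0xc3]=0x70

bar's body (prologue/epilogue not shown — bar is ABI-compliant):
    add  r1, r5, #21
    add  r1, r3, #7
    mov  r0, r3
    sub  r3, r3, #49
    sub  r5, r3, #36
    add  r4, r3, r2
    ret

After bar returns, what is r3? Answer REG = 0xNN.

REG = 0xbe

prologue: push r0 -> mem[0xc3]=0xbc, sp=0xc3
prologue: push r1 -> mem[0xc2]=0x91, sp=0xc2
prologue: push r4 -> mem[0xc1]=0xb2, sp=0xc1
body[0] add  r1, r5, #21 -> r1=0xb7
body[1] add  r1, r3, #7 -> r1=0xf6
body[2] mov  r0, r3 -> r0=0xef
body[3] sub  r3, r3, #49 -> r3=0xbe
body[4] sub  r5, r3, #36 -> r5=0x9a
body[5] add  r4, r3, r2 -> r4=0x30
epilogue: pop r4=0xb2, sp=0xc2
epilogue: pop r1=0x91, sp=0xc3
epilogue: pop r0=0xbc, sp=0xc4
r3 is caller-saved -> body value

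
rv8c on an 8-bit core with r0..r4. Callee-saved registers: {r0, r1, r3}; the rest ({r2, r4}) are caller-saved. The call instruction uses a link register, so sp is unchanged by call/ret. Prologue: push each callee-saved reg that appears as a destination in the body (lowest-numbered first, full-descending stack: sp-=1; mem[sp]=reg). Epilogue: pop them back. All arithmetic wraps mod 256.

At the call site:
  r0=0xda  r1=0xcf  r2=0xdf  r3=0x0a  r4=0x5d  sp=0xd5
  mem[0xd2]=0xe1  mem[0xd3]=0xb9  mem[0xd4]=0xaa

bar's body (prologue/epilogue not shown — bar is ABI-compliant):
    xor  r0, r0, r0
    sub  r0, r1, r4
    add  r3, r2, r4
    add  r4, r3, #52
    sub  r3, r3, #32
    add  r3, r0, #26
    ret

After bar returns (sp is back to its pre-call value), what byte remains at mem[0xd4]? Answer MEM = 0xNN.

prologue: push r0 -> mem[0xd4]=0xda, sp=0xd4
prologue: push r3 -> mem[0xd3]=0x0a, sp=0xd3
body[0] xor  r0, r0, r0 -> r0=0x00
body[1] sub  r0, r1, r4 -> r0=0x72
body[2] add  r3, r2, r4 -> r3=0x3c
body[3] add  r4, r3, #52 -> r4=0x70
body[4] sub  r3, r3, #32 -> r3=0x1c
body[5] add  r3, r0, #26 -> r3=0x8c
epilogue: pop r3=0x0a, sp=0xd4
epilogue: pop r0=0xda, sp=0xd5
prologue pushed ['r0', 'r3'] at ['0xd4', '0xd3']

MEM = 0xda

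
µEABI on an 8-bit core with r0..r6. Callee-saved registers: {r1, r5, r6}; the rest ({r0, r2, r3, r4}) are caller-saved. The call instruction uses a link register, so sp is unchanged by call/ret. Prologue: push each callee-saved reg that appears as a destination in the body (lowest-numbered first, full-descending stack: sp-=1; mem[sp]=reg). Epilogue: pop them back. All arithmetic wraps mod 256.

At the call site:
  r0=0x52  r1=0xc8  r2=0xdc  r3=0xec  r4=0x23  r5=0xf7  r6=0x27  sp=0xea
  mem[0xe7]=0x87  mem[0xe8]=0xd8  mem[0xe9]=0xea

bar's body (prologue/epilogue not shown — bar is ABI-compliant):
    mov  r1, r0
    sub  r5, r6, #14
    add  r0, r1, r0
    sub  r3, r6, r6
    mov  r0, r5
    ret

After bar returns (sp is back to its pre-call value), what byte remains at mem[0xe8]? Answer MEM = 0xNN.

MEM = 0xf7

prologue: push r1 → mem[0xe9]=0xc8, sp=0xe9
prologue: push r5 → mem[0xe8]=0xf7, sp=0xe8
body[0] mov  r1, r0 → r1=0x52
body[1] sub  r5, r6, #14 → r5=0x19
body[2] add  r0, r1, r0 → r0=0xa4
body[3] sub  r3, r6, r6 → r3=0x00
body[4] mov  r0, r5 → r0=0x19
epilogue: pop r5=0xf7, sp=0xe9
epilogue: pop r1=0xc8, sp=0xea
prologue pushed ['r1', 'r5'] at ['0xe9', '0xe8']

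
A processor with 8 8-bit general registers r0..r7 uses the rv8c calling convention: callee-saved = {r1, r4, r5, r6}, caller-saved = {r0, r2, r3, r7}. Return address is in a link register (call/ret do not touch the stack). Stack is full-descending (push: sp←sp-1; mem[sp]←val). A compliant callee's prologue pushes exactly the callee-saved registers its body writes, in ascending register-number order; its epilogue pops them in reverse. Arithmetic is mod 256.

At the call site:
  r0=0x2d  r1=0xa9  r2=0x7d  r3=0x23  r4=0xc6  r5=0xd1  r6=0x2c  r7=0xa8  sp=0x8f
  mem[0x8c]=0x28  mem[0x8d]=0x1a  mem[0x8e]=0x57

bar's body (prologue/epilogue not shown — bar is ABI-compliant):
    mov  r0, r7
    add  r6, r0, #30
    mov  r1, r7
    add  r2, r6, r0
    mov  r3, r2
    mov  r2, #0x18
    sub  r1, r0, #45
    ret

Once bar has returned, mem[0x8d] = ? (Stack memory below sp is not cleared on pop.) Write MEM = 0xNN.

prologue: push r1 -> mem[0x8e]=0xa9, sp=0x8e
prologue: push r6 -> mem[0x8d]=0x2c, sp=0x8d
body[0] mov  r0, r7 -> r0=0xa8
body[1] add  r6, r0, #30 -> r6=0xc6
body[2] mov  r1, r7 -> r1=0xa8
body[3] add  r2, r6, r0 -> r2=0x6e
body[4] mov  r3, r2 -> r3=0x6e
body[5] mov  r2, #0x18 -> r2=0x18
body[6] sub  r1, r0, #45 -> r1=0x7b
epilogue: pop r6=0x2c, sp=0x8e
epilogue: pop r1=0xa9, sp=0x8f
prologue pushed ['r1', 'r6'] at ['0x8e', '0x8d']

MEM = 0x2c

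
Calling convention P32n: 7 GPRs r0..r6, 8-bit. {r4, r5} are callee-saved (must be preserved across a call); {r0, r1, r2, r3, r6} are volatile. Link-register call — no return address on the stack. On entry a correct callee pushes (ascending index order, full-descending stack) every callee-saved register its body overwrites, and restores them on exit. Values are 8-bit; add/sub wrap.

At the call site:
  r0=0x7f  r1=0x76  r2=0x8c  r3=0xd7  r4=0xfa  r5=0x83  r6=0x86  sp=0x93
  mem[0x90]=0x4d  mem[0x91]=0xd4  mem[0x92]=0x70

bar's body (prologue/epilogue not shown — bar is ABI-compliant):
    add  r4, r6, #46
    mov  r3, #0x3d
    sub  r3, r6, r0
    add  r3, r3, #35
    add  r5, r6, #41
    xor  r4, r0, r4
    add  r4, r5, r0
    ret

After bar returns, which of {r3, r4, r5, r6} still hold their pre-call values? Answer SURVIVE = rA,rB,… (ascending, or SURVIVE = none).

prologue: push r4 -> mem[0x92]=0xfa, sp=0x92
prologue: push r5 -> mem[0x91]=0x83, sp=0x91
body[0] add  r4, r6, #46 -> r4=0xb4
body[1] mov  r3, #0x3d -> r3=0x3d
body[2] sub  r3, r6, r0 -> r3=0x07
body[3] add  r3, r3, #35 -> r3=0x2a
body[4] add  r5, r6, #41 -> r5=0xaf
body[5] xor  r4, r0, r4 -> r4=0xcb
body[6] add  r4, r5, r0 -> r4=0x2e
epilogue: pop r5=0x83, sp=0x92
epilogue: pop r4=0xfa, sp=0x93
r3: caller-saved, written=True
r4: callee-saved, written=True
r5: callee-saved, written=True
r6: caller-saved, written=False

SURVIVE = r4,r5,r6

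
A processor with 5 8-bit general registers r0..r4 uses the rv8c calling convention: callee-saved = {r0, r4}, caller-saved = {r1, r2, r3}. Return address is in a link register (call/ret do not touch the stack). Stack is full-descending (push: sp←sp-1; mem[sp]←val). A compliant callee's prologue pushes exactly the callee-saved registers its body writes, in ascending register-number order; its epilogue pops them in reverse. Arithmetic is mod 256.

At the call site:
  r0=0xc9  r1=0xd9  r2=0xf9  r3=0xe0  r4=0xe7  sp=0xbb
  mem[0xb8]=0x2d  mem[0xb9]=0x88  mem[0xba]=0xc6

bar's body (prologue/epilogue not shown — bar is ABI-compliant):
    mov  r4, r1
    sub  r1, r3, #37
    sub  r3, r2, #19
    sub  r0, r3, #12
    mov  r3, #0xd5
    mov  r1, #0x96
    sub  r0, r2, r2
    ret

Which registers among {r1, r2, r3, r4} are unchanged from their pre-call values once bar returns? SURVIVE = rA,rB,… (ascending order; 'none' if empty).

SURVIVE = r2,r4

prologue: push r0 → mem[0xba]=0xc9, sp=0xba
prologue: push r4 → mem[0xb9]=0xe7, sp=0xb9
body[0] mov  r4, r1 → r4=0xd9
body[1] sub  r1, r3, #37 → r1=0xbb
body[2] sub  r3, r2, #19 → r3=0xe6
body[3] sub  r0, r3, #12 → r0=0xda
body[4] mov  r3, #0xd5 → r3=0xd5
body[5] mov  r1, #0x96 → r1=0x96
body[6] sub  r0, r2, r2 → r0=0x00
epilogue: pop r4=0xe7, sp=0xba
epilogue: pop r0=0xc9, sp=0xbb
r1: caller-saved, written=True
r2: caller-saved, written=False
r3: caller-saved, written=True
r4: callee-saved, written=True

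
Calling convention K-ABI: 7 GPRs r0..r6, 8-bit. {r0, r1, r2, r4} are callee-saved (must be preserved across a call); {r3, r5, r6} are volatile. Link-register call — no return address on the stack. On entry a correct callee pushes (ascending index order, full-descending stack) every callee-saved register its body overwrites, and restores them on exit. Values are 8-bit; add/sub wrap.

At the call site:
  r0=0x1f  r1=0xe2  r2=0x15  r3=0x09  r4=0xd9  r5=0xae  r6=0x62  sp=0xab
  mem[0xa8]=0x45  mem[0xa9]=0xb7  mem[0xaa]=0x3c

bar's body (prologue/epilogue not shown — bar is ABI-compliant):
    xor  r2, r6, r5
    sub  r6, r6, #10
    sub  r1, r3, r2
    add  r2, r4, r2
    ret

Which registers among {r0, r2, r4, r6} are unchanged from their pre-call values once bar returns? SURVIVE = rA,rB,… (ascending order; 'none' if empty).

SURVIVE = r0,r2,r4

prologue: push r1 → mem[0xaa]=0xe2, sp=0xaa
prologue: push r2 → mem[0xa9]=0x15, sp=0xa9
body[0] xor  r2, r6, r5 → r2=0xcc
body[1] sub  r6, r6, #10 → r6=0x58
body[2] sub  r1, r3, r2 → r1=0x3d
body[3] add  r2, r4, r2 → r2=0xa5
epilogue: pop r2=0x15, sp=0xaa
epilogue: pop r1=0xe2, sp=0xab
r0: callee-saved, written=False
r2: callee-saved, written=True
r4: callee-saved, written=False
r6: caller-saved, written=True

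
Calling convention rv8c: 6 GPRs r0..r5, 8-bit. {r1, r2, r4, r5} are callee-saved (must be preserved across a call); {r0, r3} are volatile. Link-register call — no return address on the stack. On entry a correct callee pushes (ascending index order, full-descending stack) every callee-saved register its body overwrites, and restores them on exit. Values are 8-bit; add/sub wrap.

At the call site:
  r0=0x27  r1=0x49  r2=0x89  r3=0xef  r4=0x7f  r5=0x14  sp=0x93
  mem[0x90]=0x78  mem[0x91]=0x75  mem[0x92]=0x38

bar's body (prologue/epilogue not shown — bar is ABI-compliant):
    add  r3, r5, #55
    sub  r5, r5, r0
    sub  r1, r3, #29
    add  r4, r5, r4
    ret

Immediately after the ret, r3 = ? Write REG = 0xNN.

prologue: push r1 -> mem[0x92]=0x49, sp=0x92
prologue: push r4 -> mem[0x91]=0x7f, sp=0x91
prologue: push r5 -> mem[0x90]=0x14, sp=0x90
body[0] add  r3, r5, #55 -> r3=0x4b
body[1] sub  r5, r5, r0 -> r5=0xed
body[2] sub  r1, r3, #29 -> r1=0x2e
body[3] add  r4, r5, r4 -> r4=0x6c
epilogue: pop r5=0x14, sp=0x91
epilogue: pop r4=0x7f, sp=0x92
epilogue: pop r1=0x49, sp=0x93
r3 is caller-saved -> body value

REG = 0x4b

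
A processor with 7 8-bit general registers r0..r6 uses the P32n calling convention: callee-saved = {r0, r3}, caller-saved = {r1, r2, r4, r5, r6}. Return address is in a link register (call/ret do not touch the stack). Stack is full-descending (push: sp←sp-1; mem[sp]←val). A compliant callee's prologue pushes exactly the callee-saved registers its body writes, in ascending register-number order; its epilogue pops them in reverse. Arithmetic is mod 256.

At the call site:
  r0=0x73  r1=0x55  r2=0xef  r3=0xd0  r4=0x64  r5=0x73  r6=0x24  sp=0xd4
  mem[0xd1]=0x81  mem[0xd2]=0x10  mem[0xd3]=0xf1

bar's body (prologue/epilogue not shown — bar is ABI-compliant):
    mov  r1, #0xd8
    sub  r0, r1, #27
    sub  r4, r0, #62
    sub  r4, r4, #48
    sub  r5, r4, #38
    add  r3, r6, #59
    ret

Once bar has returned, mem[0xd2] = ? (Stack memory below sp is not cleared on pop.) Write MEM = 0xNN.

prologue: push r0 -> mem[0xd3]=0x73, sp=0xd3
prologue: push r3 -> mem[0xd2]=0xd0, sp=0xd2
body[0] mov  r1, #0xd8 -> r1=0xd8
body[1] sub  r0, r1, #27 -> r0=0xbd
body[2] sub  r4, r0, #62 -> r4=0x7f
body[3] sub  r4, r4, #48 -> r4=0x4f
body[4] sub  r5, r4, #38 -> r5=0x29
body[5] add  r3, r6, #59 -> r3=0x5f
epilogue: pop r3=0xd0, sp=0xd3
epilogue: pop r0=0x73, sp=0xd4
prologue pushed ['r0', 'r3'] at ['0xd3', '0xd2']

MEM = 0xd0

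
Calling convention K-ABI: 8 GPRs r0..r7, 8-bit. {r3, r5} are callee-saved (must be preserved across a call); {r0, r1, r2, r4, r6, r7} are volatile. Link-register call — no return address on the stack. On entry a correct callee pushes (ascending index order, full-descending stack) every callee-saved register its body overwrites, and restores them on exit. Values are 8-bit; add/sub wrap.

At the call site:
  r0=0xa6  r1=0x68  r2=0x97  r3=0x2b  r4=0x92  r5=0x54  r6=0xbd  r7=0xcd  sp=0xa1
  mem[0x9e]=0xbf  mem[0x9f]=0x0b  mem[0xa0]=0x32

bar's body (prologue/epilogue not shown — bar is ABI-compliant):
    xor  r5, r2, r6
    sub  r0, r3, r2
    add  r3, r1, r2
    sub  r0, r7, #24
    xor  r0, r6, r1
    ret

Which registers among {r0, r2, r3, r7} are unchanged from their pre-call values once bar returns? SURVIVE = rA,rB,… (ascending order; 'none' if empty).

SURVIVE = r2,r3,r7

prologue: push r3 → mem[0xa0]=0x2b, sp=0xa0
prologue: push r5 → mem[0x9f]=0x54, sp=0x9f
body[0] xor  r5, r2, r6 → r5=0x2a
body[1] sub  r0, r3, r2 → r0=0x94
body[2] add  r3, r1, r2 → r3=0xff
body[3] sub  r0, r7, #24 → r0=0xb5
body[4] xor  r0, r6, r1 → r0=0xd5
epilogue: pop r5=0x54, sp=0xa0
epilogue: pop r3=0x2b, sp=0xa1
r0: caller-saved, written=True
r2: caller-saved, written=False
r3: callee-saved, written=True
r7: caller-saved, written=False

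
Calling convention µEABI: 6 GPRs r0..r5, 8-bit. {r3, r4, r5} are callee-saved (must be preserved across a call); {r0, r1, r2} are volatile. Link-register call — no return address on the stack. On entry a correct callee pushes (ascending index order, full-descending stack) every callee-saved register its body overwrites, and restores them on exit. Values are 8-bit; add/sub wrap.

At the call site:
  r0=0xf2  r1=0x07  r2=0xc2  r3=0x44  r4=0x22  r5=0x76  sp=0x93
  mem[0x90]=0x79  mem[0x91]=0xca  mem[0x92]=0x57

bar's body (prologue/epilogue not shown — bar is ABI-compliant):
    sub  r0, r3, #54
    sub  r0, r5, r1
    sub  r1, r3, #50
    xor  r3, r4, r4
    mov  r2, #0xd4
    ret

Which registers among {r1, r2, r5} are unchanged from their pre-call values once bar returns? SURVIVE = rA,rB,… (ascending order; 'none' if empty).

prologue: push r3 → mem[0x92]=0x44, sp=0x92
body[0] sub  r0, r3, #54 → r0=0x0e
body[1] sub  r0, r5, r1 → r0=0x6f
body[2] sub  r1, r3, #50 → r1=0x12
body[3] xor  r3, r4, r4 → r3=0x00
body[4] mov  r2, #0xd4 → r2=0xd4
epilogue: pop r3=0x44, sp=0x93
r1: caller-saved, written=True
r2: caller-saved, written=True
r5: callee-saved, written=False

SURVIVE = r5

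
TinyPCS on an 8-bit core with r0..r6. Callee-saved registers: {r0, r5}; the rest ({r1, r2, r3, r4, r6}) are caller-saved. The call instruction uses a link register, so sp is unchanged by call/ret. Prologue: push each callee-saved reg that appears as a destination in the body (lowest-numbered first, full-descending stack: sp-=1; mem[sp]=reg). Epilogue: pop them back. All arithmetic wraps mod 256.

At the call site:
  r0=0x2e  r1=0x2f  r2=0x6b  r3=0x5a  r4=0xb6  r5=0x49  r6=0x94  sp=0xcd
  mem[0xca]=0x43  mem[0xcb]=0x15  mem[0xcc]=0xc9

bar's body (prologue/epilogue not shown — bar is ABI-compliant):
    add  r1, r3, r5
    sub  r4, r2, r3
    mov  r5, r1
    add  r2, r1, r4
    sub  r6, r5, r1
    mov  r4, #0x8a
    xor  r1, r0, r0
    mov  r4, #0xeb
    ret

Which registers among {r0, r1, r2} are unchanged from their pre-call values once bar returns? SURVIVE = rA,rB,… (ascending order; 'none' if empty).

SURVIVE = r0

prologue: push r5 -> mem[0xcc]=0x49, sp=0xcc
body[0] add  r1, r3, r5 -> r1=0xa3
body[1] sub  r4, r2, r3 -> r4=0x11
body[2] mov  r5, r1 -> r5=0xa3
body[3] add  r2, r1, r4 -> r2=0xb4
body[4] sub  r6, r5, r1 -> r6=0x00
body[5] mov  r4, #0x8a -> r4=0x8a
body[6] xor  r1, r0, r0 -> r1=0x00
body[7] mov  r4, #0xeb -> r4=0xeb
epilogue: pop r5=0x49, sp=0xcd
r0: callee-saved, written=False
r1: caller-saved, written=True
r2: caller-saved, written=True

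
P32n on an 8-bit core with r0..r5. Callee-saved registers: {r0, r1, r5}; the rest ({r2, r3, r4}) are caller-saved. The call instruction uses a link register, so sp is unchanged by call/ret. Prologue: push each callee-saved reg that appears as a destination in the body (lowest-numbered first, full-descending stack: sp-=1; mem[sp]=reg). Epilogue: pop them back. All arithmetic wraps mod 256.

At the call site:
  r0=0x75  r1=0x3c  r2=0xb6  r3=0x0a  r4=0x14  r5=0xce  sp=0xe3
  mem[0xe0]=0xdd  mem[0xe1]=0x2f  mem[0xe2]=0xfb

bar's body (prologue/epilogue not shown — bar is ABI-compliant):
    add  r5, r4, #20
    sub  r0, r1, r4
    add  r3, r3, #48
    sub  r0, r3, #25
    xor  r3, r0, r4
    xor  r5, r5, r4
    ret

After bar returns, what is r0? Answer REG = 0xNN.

REG = 0x75

prologue: push r0 -> mem[0xe2]=0x75, sp=0xe2
prologue: push r5 -> mem[0xe1]=0xce, sp=0xe1
body[0] add  r5, r4, #20 -> r5=0x28
body[1] sub  r0, r1, r4 -> r0=0x28
body[2] add  r3, r3, #48 -> r3=0x3a
body[3] sub  r0, r3, #25 -> r0=0x21
body[4] xor  r3, r0, r4 -> r3=0x35
body[5] xor  r5, r5, r4 -> r5=0x3c
epilogue: pop r5=0xce, sp=0xe2
epilogue: pop r0=0x75, sp=0xe3
r0 is callee-saved -> restored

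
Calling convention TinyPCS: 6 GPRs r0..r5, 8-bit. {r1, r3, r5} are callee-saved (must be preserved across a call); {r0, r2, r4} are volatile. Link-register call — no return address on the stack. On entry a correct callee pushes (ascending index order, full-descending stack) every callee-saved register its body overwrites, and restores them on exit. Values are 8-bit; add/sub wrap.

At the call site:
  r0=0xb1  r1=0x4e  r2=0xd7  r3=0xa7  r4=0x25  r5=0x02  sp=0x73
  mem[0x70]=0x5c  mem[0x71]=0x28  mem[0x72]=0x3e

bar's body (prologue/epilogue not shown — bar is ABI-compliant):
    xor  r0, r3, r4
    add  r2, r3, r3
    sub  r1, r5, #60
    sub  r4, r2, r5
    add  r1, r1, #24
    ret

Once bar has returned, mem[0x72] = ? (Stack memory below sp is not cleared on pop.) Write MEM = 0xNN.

MEM = 0x4e

prologue: push r1 -> mem[0x72]=0x4e, sp=0x72
body[0] xor  r0, r3, r4 -> r0=0x82
body[1] add  r2, r3, r3 -> r2=0x4e
body[2] sub  r1, r5, #60 -> r1=0xc6
body[3] sub  r4, r2, r5 -> r4=0x4c
body[4] add  r1, r1, #24 -> r1=0xde
epilogue: pop r1=0x4e, sp=0x73
prologue pushed ['r1'] at ['0x72']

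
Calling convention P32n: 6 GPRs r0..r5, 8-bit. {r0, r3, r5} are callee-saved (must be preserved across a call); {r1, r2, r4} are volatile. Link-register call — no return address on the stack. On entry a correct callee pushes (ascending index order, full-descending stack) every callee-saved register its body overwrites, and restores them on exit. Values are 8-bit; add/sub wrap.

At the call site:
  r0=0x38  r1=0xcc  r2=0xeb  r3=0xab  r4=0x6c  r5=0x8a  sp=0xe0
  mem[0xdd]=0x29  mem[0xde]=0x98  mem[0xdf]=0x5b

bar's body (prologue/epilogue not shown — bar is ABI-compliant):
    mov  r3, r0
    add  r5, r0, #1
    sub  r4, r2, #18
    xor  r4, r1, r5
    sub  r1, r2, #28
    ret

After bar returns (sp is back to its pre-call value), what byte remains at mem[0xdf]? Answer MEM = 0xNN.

MEM = 0xab

prologue: push r3 -> mem[0xdf]=0xab, sp=0xdf
prologue: push r5 -> mem[0xde]=0x8a, sp=0xde
body[0] mov  r3, r0 -> r3=0x38
body[1] add  r5, r0, #1 -> r5=0x39
body[2] sub  r4, r2, #18 -> r4=0xd9
body[3] xor  r4, r1, r5 -> r4=0xf5
body[4] sub  r1, r2, #28 -> r1=0xcf
epilogue: pop r5=0x8a, sp=0xdf
epilogue: pop r3=0xab, sp=0xe0
prologue pushed ['r3', 'r5'] at ['0xdf', '0xde']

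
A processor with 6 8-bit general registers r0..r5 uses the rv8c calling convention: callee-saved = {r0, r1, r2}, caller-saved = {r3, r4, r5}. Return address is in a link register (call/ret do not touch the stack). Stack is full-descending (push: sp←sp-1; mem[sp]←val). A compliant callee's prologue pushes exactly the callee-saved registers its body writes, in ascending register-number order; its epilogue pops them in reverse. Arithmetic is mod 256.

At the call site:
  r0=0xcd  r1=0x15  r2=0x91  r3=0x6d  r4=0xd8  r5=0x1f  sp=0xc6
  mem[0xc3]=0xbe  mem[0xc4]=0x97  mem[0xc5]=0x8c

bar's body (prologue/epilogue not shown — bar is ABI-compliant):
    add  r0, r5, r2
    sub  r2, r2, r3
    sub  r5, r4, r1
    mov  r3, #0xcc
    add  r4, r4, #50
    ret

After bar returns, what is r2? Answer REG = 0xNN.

REG = 0x91

prologue: push r0 -> mem[0xc5]=0xcd, sp=0xc5
prologue: push r2 -> mem[0xc4]=0x91, sp=0xc4
body[0] add  r0, r5, r2 -> r0=0xb0
body[1] sub  r2, r2, r3 -> r2=0x24
body[2] sub  r5, r4, r1 -> r5=0xc3
body[3] mov  r3, #0xcc -> r3=0xcc
body[4] add  r4, r4, #50 -> r4=0x0a
epilogue: pop r2=0x91, sp=0xc5
epilogue: pop r0=0xcd, sp=0xc6
r2 is callee-saved -> restored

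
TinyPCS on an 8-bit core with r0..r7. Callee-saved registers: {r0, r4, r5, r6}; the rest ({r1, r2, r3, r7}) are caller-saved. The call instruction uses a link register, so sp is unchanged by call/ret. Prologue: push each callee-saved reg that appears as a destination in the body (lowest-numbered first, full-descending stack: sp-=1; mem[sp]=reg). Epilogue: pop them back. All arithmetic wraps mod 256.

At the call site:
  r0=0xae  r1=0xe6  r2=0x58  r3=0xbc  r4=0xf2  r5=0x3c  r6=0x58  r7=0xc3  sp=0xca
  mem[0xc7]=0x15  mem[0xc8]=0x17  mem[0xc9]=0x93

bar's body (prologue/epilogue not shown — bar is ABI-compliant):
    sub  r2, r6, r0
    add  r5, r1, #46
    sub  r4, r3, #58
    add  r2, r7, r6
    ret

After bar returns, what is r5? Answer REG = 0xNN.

REG = 0x3c

prologue: push r4 → mem[0xc9]=0xf2, sp=0xc9
prologue: push r5 → mem[0xc8]=0x3c, sp=0xc8
body[0] sub  r2, r6, r0 → r2=0xaa
body[1] add  r5, r1, #46 → r5=0x14
body[2] sub  r4, r3, #58 → r4=0x82
body[3] add  r2, r7, r6 → r2=0x1b
epilogue: pop r5=0x3c, sp=0xc9
epilogue: pop r4=0xf2, sp=0xca
r5 is callee-saved → restored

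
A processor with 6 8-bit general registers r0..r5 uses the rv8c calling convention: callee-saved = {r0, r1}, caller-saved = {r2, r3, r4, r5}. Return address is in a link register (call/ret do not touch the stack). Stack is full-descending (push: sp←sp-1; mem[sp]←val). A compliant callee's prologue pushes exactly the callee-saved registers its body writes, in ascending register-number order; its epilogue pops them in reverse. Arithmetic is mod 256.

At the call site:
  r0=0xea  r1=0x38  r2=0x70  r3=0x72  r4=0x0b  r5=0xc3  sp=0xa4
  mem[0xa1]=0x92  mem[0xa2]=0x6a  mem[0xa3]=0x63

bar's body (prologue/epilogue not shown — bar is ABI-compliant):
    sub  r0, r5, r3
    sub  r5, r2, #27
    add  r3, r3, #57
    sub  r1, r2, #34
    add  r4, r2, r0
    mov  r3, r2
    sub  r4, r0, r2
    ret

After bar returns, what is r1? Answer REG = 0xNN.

prologue: push r0 → mem[0xa3]=0xea, sp=0xa3
prologue: push r1 → mem[0xa2]=0x38, sp=0xa2
body[0] sub  r0, r5, r3 → r0=0x51
body[1] sub  r5, r2, #27 → r5=0x55
body[2] add  r3, r3, #57 → r3=0xab
body[3] sub  r1, r2, #34 → r1=0x4e
body[4] add  r4, r2, r0 → r4=0xc1
body[5] mov  r3, r2 → r3=0x70
body[6] sub  r4, r0, r2 → r4=0xe1
epilogue: pop r1=0x38, sp=0xa3
epilogue: pop r0=0xea, sp=0xa4
r1 is callee-saved → restored

REG = 0x38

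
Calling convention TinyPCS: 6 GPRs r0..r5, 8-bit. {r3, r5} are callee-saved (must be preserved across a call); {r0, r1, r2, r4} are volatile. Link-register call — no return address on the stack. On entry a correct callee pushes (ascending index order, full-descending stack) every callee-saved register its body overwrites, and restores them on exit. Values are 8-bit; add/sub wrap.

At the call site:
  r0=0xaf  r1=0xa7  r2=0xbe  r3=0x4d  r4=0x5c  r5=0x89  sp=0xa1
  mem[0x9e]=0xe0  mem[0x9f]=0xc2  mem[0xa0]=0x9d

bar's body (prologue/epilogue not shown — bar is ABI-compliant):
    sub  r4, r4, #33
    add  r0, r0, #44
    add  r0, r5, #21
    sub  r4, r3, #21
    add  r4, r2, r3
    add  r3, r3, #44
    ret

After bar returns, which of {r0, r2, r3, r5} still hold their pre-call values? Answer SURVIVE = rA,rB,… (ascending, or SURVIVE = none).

prologue: push r3 -> mem[0xa0]=0x4d, sp=0xa0
body[0] sub  r4, r4, #33 -> r4=0x3b
body[1] add  r0, r0, #44 -> r0=0xdb
body[2] add  r0, r5, #21 -> r0=0x9e
body[3] sub  r4, r3, #21 -> r4=0x38
body[4] add  r4, r2, r3 -> r4=0x0b
body[5] add  r3, r3, #44 -> r3=0x79
epilogue: pop r3=0x4d, sp=0xa1
r0: caller-saved, written=True
r2: caller-saved, written=False
r3: callee-saved, written=True
r5: callee-saved, written=False

SURVIVE = r2,r3,r5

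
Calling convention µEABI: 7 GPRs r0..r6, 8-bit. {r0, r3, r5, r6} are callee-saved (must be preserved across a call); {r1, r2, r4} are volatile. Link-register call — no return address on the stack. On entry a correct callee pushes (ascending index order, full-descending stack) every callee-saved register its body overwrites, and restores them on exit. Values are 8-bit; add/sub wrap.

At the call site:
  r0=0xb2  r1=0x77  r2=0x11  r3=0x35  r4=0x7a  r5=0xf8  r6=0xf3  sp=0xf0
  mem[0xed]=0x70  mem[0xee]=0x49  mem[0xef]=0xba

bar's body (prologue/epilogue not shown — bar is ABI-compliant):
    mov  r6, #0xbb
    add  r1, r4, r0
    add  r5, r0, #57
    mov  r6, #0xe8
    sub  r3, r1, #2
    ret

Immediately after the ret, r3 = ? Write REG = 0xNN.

REG = 0x35

prologue: push r3 -> mem[0xef]=0x35, sp=0xef
prologue: push r5 -> mem[0xee]=0xf8, sp=0xee
prologue: push r6 -> mem[0xed]=0xf3, sp=0xed
body[0] mov  r6, #0xbb -> r6=0xbb
body[1] add  r1, r4, r0 -> r1=0x2c
body[2] add  r5, r0, #57 -> r5=0xeb
body[3] mov  r6, #0xe8 -> r6=0xe8
body[4] sub  r3, r1, #2 -> r3=0x2a
epilogue: pop r6=0xf3, sp=0xee
epilogue: pop r5=0xf8, sp=0xef
epilogue: pop r3=0x35, sp=0xf0
r3 is callee-saved -> restored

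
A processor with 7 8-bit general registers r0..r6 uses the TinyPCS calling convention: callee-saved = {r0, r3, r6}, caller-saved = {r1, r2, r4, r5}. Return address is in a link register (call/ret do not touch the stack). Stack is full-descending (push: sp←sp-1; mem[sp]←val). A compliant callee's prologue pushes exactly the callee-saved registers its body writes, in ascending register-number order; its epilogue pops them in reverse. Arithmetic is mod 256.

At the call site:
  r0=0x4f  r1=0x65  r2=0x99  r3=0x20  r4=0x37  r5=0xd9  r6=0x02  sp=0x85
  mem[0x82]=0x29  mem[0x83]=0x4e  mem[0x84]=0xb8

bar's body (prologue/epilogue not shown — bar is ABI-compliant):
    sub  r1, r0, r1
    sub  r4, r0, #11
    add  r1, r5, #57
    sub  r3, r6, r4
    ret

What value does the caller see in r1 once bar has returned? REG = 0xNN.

REG = 0x12

prologue: push r3 → mem[0x84]=0x20, sp=0x84
body[0] sub  r1, r0, r1 → r1=0xea
body[1] sub  r4, r0, #11 → r4=0x44
body[2] add  r1, r5, #57 → r1=0x12
body[3] sub  r3, r6, r4 → r3=0xbe
epilogue: pop r3=0x20, sp=0x85
r1 is caller-saved → body value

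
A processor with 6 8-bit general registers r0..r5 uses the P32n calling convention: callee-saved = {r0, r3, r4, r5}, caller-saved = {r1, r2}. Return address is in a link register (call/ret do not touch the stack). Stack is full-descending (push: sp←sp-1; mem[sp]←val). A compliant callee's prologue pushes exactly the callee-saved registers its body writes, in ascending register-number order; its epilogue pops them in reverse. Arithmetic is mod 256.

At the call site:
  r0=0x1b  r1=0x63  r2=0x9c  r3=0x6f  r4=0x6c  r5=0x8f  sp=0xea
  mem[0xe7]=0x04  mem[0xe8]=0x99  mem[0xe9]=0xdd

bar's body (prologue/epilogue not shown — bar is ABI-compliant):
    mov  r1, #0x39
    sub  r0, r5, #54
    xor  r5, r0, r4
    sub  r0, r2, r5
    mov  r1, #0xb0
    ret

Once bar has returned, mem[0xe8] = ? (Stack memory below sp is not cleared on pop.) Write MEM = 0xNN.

prologue: push r0 → mem[0xe9]=0x1b, sp=0xe9
prologue: push r5 → mem[0xe8]=0x8f, sp=0xe8
body[0] mov  r1, #0x39 → r1=0x39
body[1] sub  r0, r5, #54 → r0=0x59
body[2] xor  r5, r0, r4 → r5=0x35
body[3] sub  r0, r2, r5 → r0=0x67
body[4] mov  r1, #0xb0 → r1=0xb0
epilogue: pop r5=0x8f, sp=0xe9
epilogue: pop r0=0x1b, sp=0xea
prologue pushed ['r0', 'r5'] at ['0xe9', '0xe8']

MEM = 0x8f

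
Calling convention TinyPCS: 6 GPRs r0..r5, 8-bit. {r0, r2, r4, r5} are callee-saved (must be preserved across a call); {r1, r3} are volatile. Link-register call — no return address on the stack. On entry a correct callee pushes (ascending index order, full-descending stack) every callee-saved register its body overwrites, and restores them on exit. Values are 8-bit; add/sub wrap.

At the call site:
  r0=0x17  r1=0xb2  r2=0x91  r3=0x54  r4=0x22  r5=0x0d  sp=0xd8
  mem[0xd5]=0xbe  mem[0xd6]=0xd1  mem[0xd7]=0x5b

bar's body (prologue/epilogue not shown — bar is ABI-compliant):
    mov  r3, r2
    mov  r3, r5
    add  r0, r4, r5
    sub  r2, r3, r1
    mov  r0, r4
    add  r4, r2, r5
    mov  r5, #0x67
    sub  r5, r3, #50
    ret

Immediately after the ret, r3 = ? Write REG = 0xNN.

prologue: push r0 → mem[0xd7]=0x17, sp=0xd7
prologue: push r2 → mem[0xd6]=0x91, sp=0xd6
prologue: push r4 → mem[0xd5]=0x22, sp=0xd5
prologue: push r5 → mem[0xd4]=0x0d, sp=0xd4
body[0] mov  r3, r2 → r3=0x91
body[1] mov  r3, r5 → r3=0x0d
body[2] add  r0, r4, r5 → r0=0x2f
body[3] sub  r2, r3, r1 → r2=0x5b
body[4] mov  r0, r4 → r0=0x22
body[5] add  r4, r2, r5 → r4=0x68
body[6] mov  r5, #0x67 → r5=0x67
body[7] sub  r5, r3, #50 → r5=0xdb
epilogue: pop r5=0x0d, sp=0xd5
epilogue: pop r4=0x22, sp=0xd6
epilogue: pop r2=0x91, sp=0xd7
epilogue: pop r0=0x17, sp=0xd8
r3 is caller-saved → body value

REG = 0x0d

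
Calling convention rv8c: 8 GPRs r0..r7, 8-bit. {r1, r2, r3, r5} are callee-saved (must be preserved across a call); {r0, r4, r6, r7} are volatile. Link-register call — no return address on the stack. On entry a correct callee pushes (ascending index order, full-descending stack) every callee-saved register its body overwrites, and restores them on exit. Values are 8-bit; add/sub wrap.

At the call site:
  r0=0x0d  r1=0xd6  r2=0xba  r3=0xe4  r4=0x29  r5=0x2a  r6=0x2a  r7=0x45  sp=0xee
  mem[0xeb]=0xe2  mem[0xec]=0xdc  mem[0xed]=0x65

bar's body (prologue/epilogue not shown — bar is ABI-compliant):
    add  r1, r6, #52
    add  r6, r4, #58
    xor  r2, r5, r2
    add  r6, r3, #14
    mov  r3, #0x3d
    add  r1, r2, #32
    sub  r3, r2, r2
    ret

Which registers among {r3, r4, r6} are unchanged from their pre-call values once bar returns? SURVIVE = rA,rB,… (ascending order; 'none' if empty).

prologue: push r1 → mem[0xed]=0xd6, sp=0xed
prologue: push r2 → mem[0xec]=0xba, sp=0xec
prologue: push r3 → mem[0xeb]=0xe4, sp=0xeb
body[0] add  r1, r6, #52 → r1=0x5e
body[1] add  r6, r4, #58 → r6=0x63
body[2] xor  r2, r5, r2 → r2=0x90
body[3] add  r6, r3, #14 → r6=0xf2
body[4] mov  r3, #0x3d → r3=0x3d
body[5] add  r1, r2, #32 → r1=0xb0
body[6] sub  r3, r2, r2 → r3=0x00
epilogue: pop r3=0xe4, sp=0xec
epilogue: pop r2=0xba, sp=0xed
epilogue: pop r1=0xd6, sp=0xee
r3: callee-saved, written=True
r4: caller-saved, written=False
r6: caller-saved, written=True

SURVIVE = r3,r4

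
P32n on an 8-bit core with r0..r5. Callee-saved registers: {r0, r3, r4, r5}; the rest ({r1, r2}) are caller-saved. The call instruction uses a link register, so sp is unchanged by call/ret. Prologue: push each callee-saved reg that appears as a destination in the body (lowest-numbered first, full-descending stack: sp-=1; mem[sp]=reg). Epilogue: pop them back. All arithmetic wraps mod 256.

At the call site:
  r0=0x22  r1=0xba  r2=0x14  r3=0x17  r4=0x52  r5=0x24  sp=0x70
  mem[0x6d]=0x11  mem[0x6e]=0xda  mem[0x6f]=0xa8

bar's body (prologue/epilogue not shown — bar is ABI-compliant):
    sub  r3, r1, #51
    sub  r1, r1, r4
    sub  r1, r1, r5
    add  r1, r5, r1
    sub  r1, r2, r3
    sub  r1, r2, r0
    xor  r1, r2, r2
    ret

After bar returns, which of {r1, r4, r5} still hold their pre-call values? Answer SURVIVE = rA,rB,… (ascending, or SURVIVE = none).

prologue: push r3 → mem[0x6f]=0x17, sp=0x6f
body[0] sub  r3, r1, #51 → r3=0x87
body[1] sub  r1, r1, r4 → r1=0x68
body[2] sub  r1, r1, r5 → r1=0x44
body[3] add  r1, r5, r1 → r1=0x68
body[4] sub  r1, r2, r3 → r1=0x8d
body[5] sub  r1, r2, r0 → r1=0xf2
body[6] xor  r1, r2, r2 → r1=0x00
epilogue: pop r3=0x17, sp=0x70
r1: caller-saved, written=True
r4: callee-saved, written=False
r5: callee-saved, written=False

SURVIVE = r4,r5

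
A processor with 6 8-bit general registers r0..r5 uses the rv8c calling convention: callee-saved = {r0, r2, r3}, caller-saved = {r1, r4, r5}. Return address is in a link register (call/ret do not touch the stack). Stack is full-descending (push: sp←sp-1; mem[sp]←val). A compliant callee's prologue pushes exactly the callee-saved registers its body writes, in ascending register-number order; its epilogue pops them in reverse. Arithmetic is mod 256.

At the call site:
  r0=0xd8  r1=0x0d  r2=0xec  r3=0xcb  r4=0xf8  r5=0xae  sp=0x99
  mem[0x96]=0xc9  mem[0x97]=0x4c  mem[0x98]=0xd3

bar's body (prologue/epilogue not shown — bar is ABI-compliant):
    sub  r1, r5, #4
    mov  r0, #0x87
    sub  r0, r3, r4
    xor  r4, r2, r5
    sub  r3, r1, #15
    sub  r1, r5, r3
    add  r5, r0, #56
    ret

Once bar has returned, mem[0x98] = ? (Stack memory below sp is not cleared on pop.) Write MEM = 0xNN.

prologue: push r0 → mem[0x98]=0xd8, sp=0x98
prologue: push r3 → mem[0x97]=0xcb, sp=0x97
body[0] sub  r1, r5, #4 → r1=0xaa
body[1] mov  r0, #0x87 → r0=0x87
body[2] sub  r0, r3, r4 → r0=0xd3
body[3] xor  r4, r2, r5 → r4=0x42
body[4] sub  r3, r1, #15 → r3=0x9b
body[5] sub  r1, r5, r3 → r1=0x13
body[6] add  r5, r0, #56 → r5=0x0b
epilogue: pop r3=0xcb, sp=0x98
epilogue: pop r0=0xd8, sp=0x99
prologue pushed ['r0', 'r3'] at ['0x98', '0x97']

MEM = 0xd8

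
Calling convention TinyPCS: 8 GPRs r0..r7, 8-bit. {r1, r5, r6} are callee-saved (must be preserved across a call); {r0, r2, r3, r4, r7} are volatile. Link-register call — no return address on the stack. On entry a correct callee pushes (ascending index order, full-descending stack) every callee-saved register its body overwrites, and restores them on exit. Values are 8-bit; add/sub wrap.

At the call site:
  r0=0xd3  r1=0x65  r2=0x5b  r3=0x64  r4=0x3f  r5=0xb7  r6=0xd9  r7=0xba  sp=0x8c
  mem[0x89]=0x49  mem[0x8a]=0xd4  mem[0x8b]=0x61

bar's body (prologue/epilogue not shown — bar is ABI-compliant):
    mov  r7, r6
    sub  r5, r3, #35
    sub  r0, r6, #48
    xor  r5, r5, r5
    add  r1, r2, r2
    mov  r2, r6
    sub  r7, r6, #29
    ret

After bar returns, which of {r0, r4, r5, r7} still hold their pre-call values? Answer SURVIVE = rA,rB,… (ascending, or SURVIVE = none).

SURVIVE = r4,r5

prologue: push r1 -> mem[0x8b]=0x65, sp=0x8b
prologue: push r5 -> mem[0x8a]=0xb7, sp=0x8a
body[0] mov  r7, r6 -> r7=0xd9
body[1] sub  r5, r3, #35 -> r5=0x41
body[2] sub  r0, r6, #48 -> r0=0xa9
body[3] xor  r5, r5, r5 -> r5=0x00
body[4] add  r1, r2, r2 -> r1=0xb6
body[5] mov  r2, r6 -> r2=0xd9
body[6] sub  r7, r6, #29 -> r7=0xbc
epilogue: pop r5=0xb7, sp=0x8b
epilogue: pop r1=0x65, sp=0x8c
r0: caller-saved, written=True
r4: caller-saved, written=False
r5: callee-saved, written=True
r7: caller-saved, written=True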